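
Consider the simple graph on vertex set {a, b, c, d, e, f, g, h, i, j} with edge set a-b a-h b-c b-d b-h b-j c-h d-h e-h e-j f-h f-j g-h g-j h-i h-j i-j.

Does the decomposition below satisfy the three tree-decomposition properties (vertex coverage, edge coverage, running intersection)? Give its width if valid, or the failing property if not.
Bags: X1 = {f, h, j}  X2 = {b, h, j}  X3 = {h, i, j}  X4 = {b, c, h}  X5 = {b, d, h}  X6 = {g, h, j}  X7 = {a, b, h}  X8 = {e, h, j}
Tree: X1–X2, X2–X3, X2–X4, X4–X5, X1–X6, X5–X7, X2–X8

Every vertex of G appears in some bag (union = {a, b, c, d, e, f, g, h, i, j}); every edge is covered by a bag; and for each vertex v the set of bags containing v is connected in the bag tree. The decomposition is therefore valid. The largest bag has 3 vertices, so the width is 2.

Yes; width 2.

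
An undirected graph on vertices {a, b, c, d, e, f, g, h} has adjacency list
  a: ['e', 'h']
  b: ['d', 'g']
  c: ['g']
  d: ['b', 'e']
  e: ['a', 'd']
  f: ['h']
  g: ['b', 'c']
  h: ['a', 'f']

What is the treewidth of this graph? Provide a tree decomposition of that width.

Each bag holds 2 vertices, so the decomposition has width 1, which upper-bounds the treewidth. Any graph with an edge has treewidth ≥ 1, and G has the edge f–h. The upper and lower bounds meet at 1, so that is the treewidth.

Treewidth 1.
One such decomposition:
Bags: B1 = {f, h}  B2 = {a, h}  B3 = {a, e}  B4 = {d, e}  B5 = {b, d}  B6 = {b, g}  B7 = {c, g}
Tree: B1–B2, B2–B3, B3–B4, B4–B5, B5–B6, B6–B7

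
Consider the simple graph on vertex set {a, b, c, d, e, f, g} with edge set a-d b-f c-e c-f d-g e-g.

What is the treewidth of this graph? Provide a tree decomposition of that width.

Each bag holds 2 vertices, so the decomposition has width 1, which upper-bounds the treewidth. G has an edge, so its treewidth is at least 1. Combining the bounds, tw(G) = 1.

Treewidth 1.
One optimal decomposition is:
Bags: B1 = {b, f}  B2 = {c, f}  B3 = {c, e}  B4 = {e, g}  B5 = {d, g}  B6 = {a, d}
Tree: B1–B2, B2–B3, B3–B4, B4–B5, B5–B6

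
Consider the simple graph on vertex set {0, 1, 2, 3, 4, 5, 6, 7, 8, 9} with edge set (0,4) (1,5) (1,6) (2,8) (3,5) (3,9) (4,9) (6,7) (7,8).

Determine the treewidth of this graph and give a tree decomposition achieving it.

Treewidth 1.
One optimal decomposition is:
Bags: B1 = {0, 4}  B2 = {4, 9}  B3 = {3, 9}  B4 = {3, 5}  B5 = {1, 5}  B6 = {1, 6}  B7 = {6, 7}  B8 = {7, 8}  B9 = {2, 8}
Tree: B1–B2, B2–B3, B3–B4, B4–B5, B5–B6, B6–B7, B7–B8, B8–B9

The largest bag has 2 vertices, giving width 1; this decomposition certifies tw(G) ≤ 1. Any graph with an edge has treewidth ≥ 1, and G has the edge 0–4. Therefore the treewidth is 1.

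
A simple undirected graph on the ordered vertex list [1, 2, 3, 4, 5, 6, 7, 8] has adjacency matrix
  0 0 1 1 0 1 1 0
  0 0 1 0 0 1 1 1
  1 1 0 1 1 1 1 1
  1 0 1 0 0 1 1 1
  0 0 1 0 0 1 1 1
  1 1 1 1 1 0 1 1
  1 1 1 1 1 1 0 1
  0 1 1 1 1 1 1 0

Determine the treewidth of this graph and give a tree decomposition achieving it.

Treewidth 4.
One optimal decomposition is:
Bags: B1 = {3, 4, 6, 7, 8}  B2 = {2, 3, 6, 7, 8}  B3 = {1, 3, 4, 6, 7}  B4 = {3, 5, 6, 7, 8}
Tree: B1–B2, B1–B3, B2–B4

Each bag holds 5 vertices, so the decomposition has width 4, which upper-bounds the treewidth. Conversely, {2, 3, 6, 7, 8} is a clique of size 5, and the vertices of any clique must share a bag in every tree decomposition; so some bag has ≥ 5 vertices and tw(G) ≥ 4. Therefore the treewidth is 4.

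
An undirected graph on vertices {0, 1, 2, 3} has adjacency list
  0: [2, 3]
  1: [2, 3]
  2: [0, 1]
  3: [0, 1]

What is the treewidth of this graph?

2

A width-2 tree decomposition is:
Bags: B1 = {0, 2, 3}  B2 = {1, 2, 3}
Tree: B1–B2
Every bag has size at most 3, so the width is 3 − 1 = 2 and tw(G) ≤ 2. For the lower bound, G contains the cycle 2–0–3–1–2, so G is not a forest; only forests have treewidth ≤ 1, hence tw(G) ≥ 2. Combining the bounds, tw(G) = 2.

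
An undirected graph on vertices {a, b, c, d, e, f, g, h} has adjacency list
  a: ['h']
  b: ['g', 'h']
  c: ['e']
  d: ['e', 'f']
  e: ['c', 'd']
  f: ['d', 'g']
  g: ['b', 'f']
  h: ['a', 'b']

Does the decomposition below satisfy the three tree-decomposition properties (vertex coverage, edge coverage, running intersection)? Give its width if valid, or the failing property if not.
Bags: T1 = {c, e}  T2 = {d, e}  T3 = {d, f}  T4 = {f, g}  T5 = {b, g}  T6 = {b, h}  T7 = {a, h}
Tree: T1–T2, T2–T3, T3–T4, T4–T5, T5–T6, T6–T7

Yes; width 1.

Every vertex of G appears in some bag (union = {a, b, c, d, e, f, g, h}); every edge is covered by a bag; and for each vertex v the set of bags containing v is connected in the bag tree. The decomposition is therefore valid. The largest bag has 2 vertices, so the width is 1.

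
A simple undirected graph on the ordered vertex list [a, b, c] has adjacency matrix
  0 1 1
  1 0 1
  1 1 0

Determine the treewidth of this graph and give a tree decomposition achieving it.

With just one bag of size 3, the width is 3 − 1 = 2, so tw(G) ≤ 2. Conversely, {a, b, c} is a clique of size 3, and the vertices of any clique must share a bag in every tree decomposition; so some bag has ≥ 3 vertices and tw(G) ≥ 2. Therefore the treewidth is 2.

Treewidth 2.
One optimal decomposition is:
Bags: B1 = {a, b, c}
Tree: (single bag)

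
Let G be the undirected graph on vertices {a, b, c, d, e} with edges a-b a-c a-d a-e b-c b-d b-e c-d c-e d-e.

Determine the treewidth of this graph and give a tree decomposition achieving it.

A single bag containing all 5 vertices is trivially a valid decomposition of width 4. Conversely, {a, b, c, d, e} is a clique of size 5, and the vertices of any clique must share a bag in every tree decomposition; so some bag has ≥ 5 vertices and tw(G) ≥ 4. The upper and lower bounds meet at 4, so that is the treewidth.

Treewidth 4.
One optimal decomposition is:
Bags: B1 = {a, b, c, d, e}
Tree: (single bag)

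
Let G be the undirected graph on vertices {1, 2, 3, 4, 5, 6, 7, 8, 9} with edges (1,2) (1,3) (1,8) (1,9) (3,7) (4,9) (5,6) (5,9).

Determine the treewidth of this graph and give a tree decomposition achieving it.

Treewidth 1.
Bags: B1 = {5, 9}  B2 = {4, 9}  B3 = {1, 9}  B4 = {1, 8}  B5 = {1, 3}  B6 = {5, 6}  B7 = {3, 7}  B8 = {1, 2}
Tree: B1–B2, B2–B3, B3–B4, B4–B5, B1–B6, B5–B7, B5–B8

Every bag has size at most 2, so the width is 2 − 1 = 1 and tw(G) ≤ 1. Any graph with an edge has treewidth ≥ 1, and G has the edge 9–5. The upper and lower bounds meet at 1, so that is the treewidth.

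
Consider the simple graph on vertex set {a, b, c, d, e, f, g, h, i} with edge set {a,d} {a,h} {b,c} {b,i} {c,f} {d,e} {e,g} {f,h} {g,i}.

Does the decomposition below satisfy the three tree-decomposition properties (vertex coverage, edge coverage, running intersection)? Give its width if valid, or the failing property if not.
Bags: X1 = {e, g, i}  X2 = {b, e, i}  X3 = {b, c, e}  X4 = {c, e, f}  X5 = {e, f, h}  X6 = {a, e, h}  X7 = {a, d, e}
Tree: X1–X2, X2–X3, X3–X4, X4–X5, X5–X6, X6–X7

Yes; width 2.

Checking the three conditions: (i) the bags cover all of {a, b, c, d, e, f, g, h, i}; (ii) for each edge, some bag contains both endpoints; (iii) the bags containing any fixed vertex form a subtree. All hold, so the decomposition is valid with width 3 − 1 = 2.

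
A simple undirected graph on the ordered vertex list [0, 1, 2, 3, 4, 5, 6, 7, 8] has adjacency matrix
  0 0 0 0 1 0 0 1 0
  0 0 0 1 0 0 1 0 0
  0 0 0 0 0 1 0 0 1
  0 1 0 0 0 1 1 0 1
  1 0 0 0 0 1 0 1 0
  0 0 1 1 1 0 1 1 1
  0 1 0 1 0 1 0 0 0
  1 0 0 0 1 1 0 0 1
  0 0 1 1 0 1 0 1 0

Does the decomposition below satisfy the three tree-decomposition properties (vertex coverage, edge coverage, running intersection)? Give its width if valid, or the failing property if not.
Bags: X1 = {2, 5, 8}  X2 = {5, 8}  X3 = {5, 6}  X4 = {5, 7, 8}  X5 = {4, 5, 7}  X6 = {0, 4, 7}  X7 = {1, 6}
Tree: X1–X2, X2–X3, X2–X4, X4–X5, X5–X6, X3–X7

A tree decomposition must satisfy three properties: every vertex lies in some bag; for every edge, both endpoints lie together in some bag; and for every vertex, the bags containing it form a connected subtree. Here vertex 3 appears in no bag, so the decomposition is invalid.

No — vertex 3 appears in no bag.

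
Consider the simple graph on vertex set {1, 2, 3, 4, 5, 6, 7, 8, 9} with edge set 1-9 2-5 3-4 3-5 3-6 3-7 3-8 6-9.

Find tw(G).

1

A width-1 tree decomposition is:
Bags: B1 = {3, 6}  B2 = {6, 9}  B3 = {3, 7}  B4 = {3, 4}  B5 = {3, 8}  B6 = {3, 5}  B7 = {1, 9}  B8 = {2, 5}
Tree: B1–B2, B1–B3, B3–B4, B1–B5, B4–B6, B2–B7, B6–B8
Every bag has size at most 2, so the width is 2 − 1 = 1 and tw(G) ≤ 1. G has an edge, so its treewidth is at least 1. Hence tw(G) = 1 exactly.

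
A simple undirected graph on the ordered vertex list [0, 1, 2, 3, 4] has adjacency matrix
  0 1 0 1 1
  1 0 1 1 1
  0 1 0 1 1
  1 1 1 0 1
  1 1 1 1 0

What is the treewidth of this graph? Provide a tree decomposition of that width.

Treewidth 3.
Bags: B1 = {1, 2, 3, 4}  B2 = {0, 1, 3, 4}
Tree: B1–B2

The largest bag has 4 vertices, giving width 3; this decomposition certifies tw(G) ≤ 3. On the other hand G contains the 4-clique {0, 1, 3, 4}. A clique must lie in a single bag of any decomposition, so no decomposition can have width below 3. Therefore the treewidth is 3.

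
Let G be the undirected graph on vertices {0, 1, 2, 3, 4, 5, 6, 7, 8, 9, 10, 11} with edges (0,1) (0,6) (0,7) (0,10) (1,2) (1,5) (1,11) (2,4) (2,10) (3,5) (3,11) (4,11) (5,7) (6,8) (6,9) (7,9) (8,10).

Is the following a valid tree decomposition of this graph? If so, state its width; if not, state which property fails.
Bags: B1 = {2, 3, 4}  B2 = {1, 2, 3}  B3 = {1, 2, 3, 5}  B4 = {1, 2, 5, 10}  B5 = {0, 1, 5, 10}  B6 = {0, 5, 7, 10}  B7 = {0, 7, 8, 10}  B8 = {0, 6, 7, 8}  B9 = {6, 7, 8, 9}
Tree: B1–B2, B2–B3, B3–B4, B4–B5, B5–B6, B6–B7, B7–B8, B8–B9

A tree decomposition must satisfy three properties: every vertex lies in some bag; for every edge, both endpoints lie together in some bag; and for every vertex, the bags containing it form a connected subtree. Here vertex 11 appears in no bag, so the decomposition is invalid.

No — vertex 11 appears in no bag.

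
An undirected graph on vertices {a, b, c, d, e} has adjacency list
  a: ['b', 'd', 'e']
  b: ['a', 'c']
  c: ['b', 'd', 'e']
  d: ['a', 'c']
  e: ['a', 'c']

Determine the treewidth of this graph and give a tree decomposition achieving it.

Treewidth 2.
Bags: B1 = {a, c, e}  B2 = {a, c, d}  B3 = {a, b, c}
Tree: B1–B2, B2–B3

Every bag has size at most 3, so the width is 3 − 1 = 2 and tw(G) ≤ 2. The edges a–e–c–d–a form a cycle, so G is not a tree and its treewidth is at least 2. Combining the bounds, tw(G) = 2.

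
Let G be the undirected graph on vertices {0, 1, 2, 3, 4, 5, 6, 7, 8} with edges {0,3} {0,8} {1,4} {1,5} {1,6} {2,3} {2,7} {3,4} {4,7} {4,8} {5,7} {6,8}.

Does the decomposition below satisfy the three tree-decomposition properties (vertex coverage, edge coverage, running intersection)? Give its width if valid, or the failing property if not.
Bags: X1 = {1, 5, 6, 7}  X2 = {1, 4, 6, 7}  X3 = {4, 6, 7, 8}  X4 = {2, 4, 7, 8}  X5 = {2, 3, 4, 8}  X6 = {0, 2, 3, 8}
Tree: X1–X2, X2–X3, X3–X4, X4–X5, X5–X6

Yes; width 3.

Every vertex of G appears in some bag (union = {0, 1, 2, 3, 4, 5, 6, 7, 8}); every edge is covered by a bag; and for each vertex v the set of bags containing v is connected in the bag tree. The decomposition is therefore valid. The largest bag has 4 vertices, so the width is 3.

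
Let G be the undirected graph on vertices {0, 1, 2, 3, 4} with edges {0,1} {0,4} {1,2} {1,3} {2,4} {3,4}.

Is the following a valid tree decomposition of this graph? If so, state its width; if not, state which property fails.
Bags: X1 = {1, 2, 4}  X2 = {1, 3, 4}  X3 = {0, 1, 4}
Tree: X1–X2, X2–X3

Yes; width 2.

Every vertex of G appears in some bag (union = {0, 1, 2, 3, 4}); every edge is covered by a bag; and for each vertex v the set of bags containing v is connected in the bag tree. The decomposition is therefore valid. The largest bag has 3 vertices, so the width is 2.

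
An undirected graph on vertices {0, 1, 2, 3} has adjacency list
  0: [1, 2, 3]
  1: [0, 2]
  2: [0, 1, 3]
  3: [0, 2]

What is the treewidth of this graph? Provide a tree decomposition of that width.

Each bag holds 3 vertices, so the decomposition has width 2, which upper-bounds the treewidth. Conversely, {0, 1, 2} is a clique of size 3, and the vertices of any clique must share a bag in every tree decomposition; so some bag has ≥ 3 vertices and tw(G) ≥ 2. Combining the bounds, tw(G) = 2.

Treewidth 2.
One optimal decomposition is:
Bags: B1 = {0, 2, 3}  B2 = {0, 1, 2}
Tree: B1–B2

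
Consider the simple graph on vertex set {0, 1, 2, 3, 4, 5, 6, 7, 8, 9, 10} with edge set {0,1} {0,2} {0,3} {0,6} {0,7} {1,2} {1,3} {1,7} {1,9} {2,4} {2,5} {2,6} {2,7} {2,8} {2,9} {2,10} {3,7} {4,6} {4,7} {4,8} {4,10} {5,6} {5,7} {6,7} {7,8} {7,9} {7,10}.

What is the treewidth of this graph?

A width-3 tree decomposition is:
Bags: B1 = {0, 2, 6, 7}  B2 = {2, 4, 6, 7}  B3 = {2, 5, 6, 7}  B4 = {2, 4, 7, 8}  B5 = {0, 1, 2, 7}  B6 = {1, 2, 7, 9}  B7 = {2, 4, 7, 10}  B8 = {0, 1, 3, 7}
Tree: B1–B2, B1–B3, B2–B4, B1–B5, B5–B6, B2–B7, B5–B8
Each bag holds 4 vertices, so the decomposition has width 3, which upper-bounds the treewidth. Conversely, {0, 1, 2, 7} is a clique of size 4, and the vertices of any clique must share a bag in every tree decomposition; so some bag has ≥ 4 vertices and tw(G) ≥ 3. Therefore the treewidth is 3.

3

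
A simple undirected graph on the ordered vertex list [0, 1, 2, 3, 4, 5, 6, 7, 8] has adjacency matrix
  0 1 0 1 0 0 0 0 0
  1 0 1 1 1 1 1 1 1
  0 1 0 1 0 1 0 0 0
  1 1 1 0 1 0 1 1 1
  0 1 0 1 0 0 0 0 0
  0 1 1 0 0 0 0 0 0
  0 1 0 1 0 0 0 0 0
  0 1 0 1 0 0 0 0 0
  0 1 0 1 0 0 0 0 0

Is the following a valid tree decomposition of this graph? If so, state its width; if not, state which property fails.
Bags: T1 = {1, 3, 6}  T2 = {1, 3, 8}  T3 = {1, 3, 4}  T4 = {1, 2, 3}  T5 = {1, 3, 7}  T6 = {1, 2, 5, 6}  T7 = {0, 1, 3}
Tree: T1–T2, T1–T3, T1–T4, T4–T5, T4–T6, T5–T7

A tree decomposition must satisfy three properties: every vertex lies in some bag; for every edge, both endpoints lie together in some bag; and for every vertex, the bags containing it form a connected subtree. Here bags containing vertex 6 are not connected in the tree, so the decomposition is invalid.

No — bags containing vertex 6 are not connected in the tree.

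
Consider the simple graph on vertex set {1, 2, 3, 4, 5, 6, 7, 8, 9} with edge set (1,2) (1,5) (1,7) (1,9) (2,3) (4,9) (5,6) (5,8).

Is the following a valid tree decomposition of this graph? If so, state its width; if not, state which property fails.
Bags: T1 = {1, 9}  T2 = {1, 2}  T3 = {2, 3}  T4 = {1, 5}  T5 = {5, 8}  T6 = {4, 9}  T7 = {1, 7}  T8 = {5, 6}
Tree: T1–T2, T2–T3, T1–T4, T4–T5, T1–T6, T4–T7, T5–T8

Checking the three conditions: (i) the bags cover all of {1, 2, 3, 4, 5, 6, 7, 8, 9}; (ii) for each edge, some bag contains both endpoints; (iii) the bags containing any fixed vertex form a subtree. All hold, so the decomposition is valid with width 2 − 1 = 1.

Yes; width 1.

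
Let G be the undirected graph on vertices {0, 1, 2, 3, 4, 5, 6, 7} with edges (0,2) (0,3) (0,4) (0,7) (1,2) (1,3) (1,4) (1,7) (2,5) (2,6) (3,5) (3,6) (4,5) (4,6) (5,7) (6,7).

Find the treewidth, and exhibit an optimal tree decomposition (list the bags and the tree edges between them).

Treewidth 4.
One optimal decomposition is:
Bags: B1 = {0, 1, 2, 5, 6}  B2 = {0, 1, 5, 6, 7}  B3 = {0, 1, 4, 5, 6}  B4 = {0, 1, 3, 5, 6}
Tree: B1–B2, B2–B3, B3–B4

The largest bag has 5 vertices, giving width 4; this decomposition certifies tw(G) ≤ 4. For the lower bound: the 5 vertex sets {2,5}, {0,7}, {1,4}, {6}, {3} are disjoint, each induces a connected subgraph, and every pair is joined by at least one edge of G. Contracting each set to a single vertex therefore yields K_{5} as a minor, and since treewidth is minor-monotone, tw(G) ≥ tw(K_{5}) = 4. The upper and lower bounds meet at 4, so that is the treewidth.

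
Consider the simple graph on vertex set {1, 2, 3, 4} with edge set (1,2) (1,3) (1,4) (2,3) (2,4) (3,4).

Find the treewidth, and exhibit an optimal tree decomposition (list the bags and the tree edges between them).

With just one bag of size 4, the width is 4 − 1 = 3, so tw(G) ≤ 3. Conversely, {1, 2, 3, 4} is a clique of size 4, and the vertices of any clique must share a bag in every tree decomposition; so some bag has ≥ 4 vertices and tw(G) ≥ 3. Therefore the treewidth is 3.

Treewidth 3.
One such decomposition:
Bags: B1 = {1, 2, 3, 4}
Tree: (single bag)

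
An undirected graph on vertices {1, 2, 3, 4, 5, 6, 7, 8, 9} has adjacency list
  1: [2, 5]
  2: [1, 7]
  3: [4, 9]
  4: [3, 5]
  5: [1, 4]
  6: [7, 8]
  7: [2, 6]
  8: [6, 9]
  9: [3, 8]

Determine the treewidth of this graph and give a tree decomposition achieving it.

Every bag has size at most 3, so the width is 3 − 1 = 2 and tw(G) ≤ 2. For the lower bound, G contains the cycle 7–6–8–9–3–4–5–1–2–7, so G is not a forest; only forests have treewidth ≤ 1, hence tw(G) ≥ 2. Therefore the treewidth is 2.

Treewidth 2.
Bags: B1 = {6, 7, 8}  B2 = {7, 8, 9}  B3 = {3, 7, 9}  B4 = {3, 4, 7}  B5 = {4, 5, 7}  B6 = {1, 5, 7}  B7 = {1, 2, 7}
Tree: B1–B2, B2–B3, B3–B4, B4–B5, B5–B6, B6–B7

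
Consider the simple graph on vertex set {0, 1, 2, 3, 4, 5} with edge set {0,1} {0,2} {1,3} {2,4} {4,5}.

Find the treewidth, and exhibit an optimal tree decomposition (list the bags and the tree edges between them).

Treewidth 1.
Bags: B1 = {1, 3}  B2 = {0, 1}  B3 = {0, 2}  B4 = {2, 4}  B5 = {4, 5}
Tree: B1–B2, B2–B3, B3–B4, B4–B5

The largest bag has 2 vertices, giving width 1; this decomposition certifies tw(G) ≤ 1. Any graph with an edge has treewidth ≥ 1, and G has the edge 3–1. Hence tw(G) = 1 exactly.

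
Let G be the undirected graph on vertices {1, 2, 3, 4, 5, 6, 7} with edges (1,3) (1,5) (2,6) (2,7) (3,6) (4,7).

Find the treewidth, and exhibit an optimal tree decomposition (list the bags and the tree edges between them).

Treewidth 1.
Bags: B1 = {4, 7}  B2 = {2, 7}  B3 = {2, 6}  B4 = {3, 6}  B5 = {1, 3}  B6 = {1, 5}
Tree: B1–B2, B2–B3, B3–B4, B4–B5, B5–B6

Every bag has size at most 2, so the width is 2 − 1 = 1 and tw(G) ≤ 1. Since G has at least one edge (e.g. 4–7), it is not an edgeless graph, so tw(G) ≥ 1. The upper and lower bounds meet at 1, so that is the treewidth.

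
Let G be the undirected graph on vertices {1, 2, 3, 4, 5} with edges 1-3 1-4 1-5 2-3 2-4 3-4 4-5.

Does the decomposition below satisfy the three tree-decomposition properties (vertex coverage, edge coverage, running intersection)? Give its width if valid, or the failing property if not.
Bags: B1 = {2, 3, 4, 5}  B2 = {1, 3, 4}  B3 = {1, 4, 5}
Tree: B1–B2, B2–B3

No — bags containing vertex 5 are not connected in the tree.

A tree decomposition must satisfy three properties: every vertex lies in some bag; for every edge, both endpoints lie together in some bag; and for every vertex, the bags containing it form a connected subtree. Here bags containing vertex 5 are not connected in the tree, so the decomposition is invalid.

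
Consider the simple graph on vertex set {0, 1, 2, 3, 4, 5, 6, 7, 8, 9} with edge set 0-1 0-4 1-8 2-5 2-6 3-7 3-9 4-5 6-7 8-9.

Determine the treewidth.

A width-2 tree decomposition is:
Bags: B1 = {0, 1, 4}  B2 = {1, 4, 8}  B3 = {4, 8, 9}  B4 = {3, 4, 9}  B5 = {3, 4, 7}  B6 = {4, 6, 7}  B7 = {2, 4, 6}  B8 = {2, 4, 5}
Tree: B1–B2, B2–B3, B3–B4, B4–B5, B5–B6, B6–B7, B7–B8
The largest bag has 3 vertices, giving width 2; this decomposition certifies tw(G) ≤ 2. Since 4–0–1–8–9–3–7–6–2–5–4 is a cycle in G, G is not acyclic. Forests are exactly the graphs of treewidth ≤ 1, so tw(G) ≥ 2. Combining the bounds, tw(G) = 2.

2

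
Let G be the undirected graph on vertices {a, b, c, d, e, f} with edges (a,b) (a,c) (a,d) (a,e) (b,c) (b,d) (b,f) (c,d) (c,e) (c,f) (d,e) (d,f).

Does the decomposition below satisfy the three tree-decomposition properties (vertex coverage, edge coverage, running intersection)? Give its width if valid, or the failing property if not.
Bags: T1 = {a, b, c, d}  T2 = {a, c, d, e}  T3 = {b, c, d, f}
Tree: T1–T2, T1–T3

Yes; width 3.

Checking the three conditions: (i) the bags cover all of {a, b, c, d, e, f}; (ii) for each edge, some bag contains both endpoints; (iii) the bags containing any fixed vertex form a subtree. All hold, so the decomposition is valid with width 4 − 1 = 3.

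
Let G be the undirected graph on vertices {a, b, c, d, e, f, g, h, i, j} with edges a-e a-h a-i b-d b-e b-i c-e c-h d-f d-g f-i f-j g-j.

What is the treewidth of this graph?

2

A width-2 tree decomposition is:
Bags: B1 = {a, c, h}  B2 = {a, c, e}  B3 = {a, e, i}  B4 = {b, e, i}  B5 = {b, f, i}  B6 = {b, d, f}  B7 = {d, f, j}  B8 = {d, g, j}
Tree: B1–B2, B2–B3, B3–B4, B4–B5, B5–B6, B6–B7, B7–B8
Each bag holds 3 vertices, so the decomposition has width 2, which upper-bounds the treewidth. The edges h–c–e–a–h form a cycle, so G is not a tree and its treewidth is at least 2. Therefore the treewidth is 2.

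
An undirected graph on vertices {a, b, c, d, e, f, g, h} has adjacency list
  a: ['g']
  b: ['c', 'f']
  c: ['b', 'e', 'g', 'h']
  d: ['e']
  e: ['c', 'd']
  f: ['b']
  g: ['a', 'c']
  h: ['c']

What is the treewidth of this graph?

A width-1 tree decomposition is:
Bags: B1 = {a, g}  B2 = {c, g}  B3 = {b, c}  B4 = {b, f}  B5 = {c, h}  B6 = {c, e}  B7 = {d, e}
Tree: B1–B2, B2–B3, B3–B4, B2–B5, B2–B6, B6–B7
Each bag holds 2 vertices, so the decomposition has width 1, which upper-bounds the treewidth. Any graph with an edge has treewidth ≥ 1, and G has the edge g–a. Combining the bounds, tw(G) = 1.

1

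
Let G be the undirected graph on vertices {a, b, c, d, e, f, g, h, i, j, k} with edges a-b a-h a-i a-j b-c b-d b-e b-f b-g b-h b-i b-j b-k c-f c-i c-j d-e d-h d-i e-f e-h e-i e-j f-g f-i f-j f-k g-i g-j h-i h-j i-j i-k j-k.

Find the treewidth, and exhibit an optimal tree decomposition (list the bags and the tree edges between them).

Each bag holds 5 vertices, so the decomposition has width 4, which upper-bounds the treewidth. For the lower bound, the 5 vertices {b, d, e, h, i} are pairwise adjacent, and any tree decomposition puts a clique entirely inside one bag — forcing width ≥ 4. Therefore the treewidth is 4.

Treewidth 4.
One optimal decomposition is:
Bags: B1 = {b, e, f, i, j}  B2 = {b, e, h, i, j}  B3 = {b, c, f, i, j}  B4 = {a, b, h, i, j}  B5 = {b, f, i, j, k}  B6 = {b, f, g, i, j}  B7 = {b, d, e, h, i}
Tree: B1–B2, B1–B3, B2–B4, B1–B5, B1–B6, B2–B7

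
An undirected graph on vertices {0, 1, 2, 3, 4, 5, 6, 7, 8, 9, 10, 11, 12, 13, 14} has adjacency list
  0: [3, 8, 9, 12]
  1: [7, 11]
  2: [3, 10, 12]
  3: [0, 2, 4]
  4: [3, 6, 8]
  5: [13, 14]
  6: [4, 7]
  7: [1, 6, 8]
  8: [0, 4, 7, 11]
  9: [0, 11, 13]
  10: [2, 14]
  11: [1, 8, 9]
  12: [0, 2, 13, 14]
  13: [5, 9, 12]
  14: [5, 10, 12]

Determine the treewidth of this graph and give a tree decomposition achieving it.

Every bag has size at most 4, so the width is 4 − 1 = 3 and tw(G) ≤ 3. For the lower bound: the 4 vertex sets {1,6,7}, {11}, {8}, {0,3,4,9} are disjoint, each induces a connected subgraph, and every pair is joined by at least one edge of G. Contracting each set to a single vertex therefore yields K_{4} as a minor, and since treewidth is minor-monotone, tw(G) ≥ tw(K_{4}) = 3. Combining the bounds, tw(G) = 3.

Treewidth 3.
One optimal decomposition is:
Bags: B1 = {1, 6, 7, 11}  B2 = {6, 7, 8, 11}  B3 = {4, 6, 8, 11}  B4 = {4, 8, 9, 11}  B5 = {0, 4, 8, 9}  B6 = {0, 3, 4, 9}  B7 = {0, 3, 9, 13}  B8 = {0, 3, 12, 13}  B9 = {2, 3, 12, 13}  B10 = {2, 5, 12, 13}  B11 = {2, 5, 12, 14}  B12 = {2, 5, 10, 14}
Tree: B1–B2, B2–B3, B3–B4, B4–B5, B5–B6, B6–B7, B7–B8, B8–B9, B9–B10, B10–B11, B11–B12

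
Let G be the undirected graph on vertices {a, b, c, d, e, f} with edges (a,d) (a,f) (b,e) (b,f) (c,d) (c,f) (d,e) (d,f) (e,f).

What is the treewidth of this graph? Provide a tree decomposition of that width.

Treewidth 2.
One such decomposition:
Bags: B1 = {d, e, f}  B2 = {a, d, f}  B3 = {b, e, f}  B4 = {c, d, f}
Tree: B1–B2, B1–B3, B2–B4

The largest bag has 3 vertices, giving width 2; this decomposition certifies tw(G) ≤ 2. Conversely, {d, e, f} is a clique of size 3, and the vertices of any clique must share a bag in every tree decomposition; so some bag has ≥ 3 vertices and tw(G) ≥ 2. Combining the bounds, tw(G) = 2.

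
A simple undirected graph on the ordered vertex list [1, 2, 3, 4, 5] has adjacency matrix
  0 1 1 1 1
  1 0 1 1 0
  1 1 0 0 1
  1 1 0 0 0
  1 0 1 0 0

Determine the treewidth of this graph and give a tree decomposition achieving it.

Treewidth 2.
One such decomposition:
Bags: B1 = {1, 2, 3}  B2 = {1, 2, 4}  B3 = {1, 3, 5}
Tree: B1–B2, B1–B3

Each bag holds 3 vertices, so the decomposition has width 2, which upper-bounds the treewidth. For the lower bound, the 3 vertices {1, 2, 3} are pairwise adjacent, and any tree decomposition puts a clique entirely inside one bag — forcing width ≥ 2. The upper and lower bounds meet at 2, so that is the treewidth.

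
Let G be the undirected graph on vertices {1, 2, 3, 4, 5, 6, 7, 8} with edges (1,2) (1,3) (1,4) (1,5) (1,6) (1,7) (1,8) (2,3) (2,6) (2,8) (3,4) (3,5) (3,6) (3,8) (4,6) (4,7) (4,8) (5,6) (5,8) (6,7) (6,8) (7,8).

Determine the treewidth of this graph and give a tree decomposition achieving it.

Each bag holds 5 vertices, so the decomposition has width 4, which upper-bounds the treewidth. For the lower bound, the 5 vertices {1, 2, 3, 6, 8} are pairwise adjacent, and any tree decomposition puts a clique entirely inside one bag — forcing width ≥ 4. Combining the bounds, tw(G) = 4.

Treewidth 4.
Bags: B1 = {1, 3, 4, 6, 8}  B2 = {1, 4, 6, 7, 8}  B3 = {1, 3, 5, 6, 8}  B4 = {1, 2, 3, 6, 8}
Tree: B1–B2, B1–B3, B3–B4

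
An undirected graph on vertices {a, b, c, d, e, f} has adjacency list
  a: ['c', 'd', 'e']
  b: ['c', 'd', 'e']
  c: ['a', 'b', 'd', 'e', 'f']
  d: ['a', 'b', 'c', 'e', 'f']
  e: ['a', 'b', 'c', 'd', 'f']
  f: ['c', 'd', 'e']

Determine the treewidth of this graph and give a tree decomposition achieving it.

The largest bag has 4 vertices, giving width 3; this decomposition certifies tw(G) ≤ 3. On the other hand G contains the 4-clique {a, c, d, e}. A clique must lie in a single bag of any decomposition, so no decomposition can have width below 3. The upper and lower bounds meet at 3, so that is the treewidth.

Treewidth 3.
One such decomposition:
Bags: B1 = {b, c, d, e}  B2 = {a, c, d, e}  B3 = {c, d, e, f}
Tree: B1–B2, B2–B3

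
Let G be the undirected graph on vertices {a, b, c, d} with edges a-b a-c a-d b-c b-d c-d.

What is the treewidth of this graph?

A width-3 tree decomposition is:
Bags: B1 = {a, b, c, d}
Tree: (single bag)
With just one bag of size 4, the width is 4 − 1 = 3, so tw(G) ≤ 3. For the lower bound, the 4 vertices {a, b, c, d} are pairwise adjacent, and any tree decomposition puts a clique entirely inside one bag — forcing width ≥ 3. Therefore the treewidth is 3.

3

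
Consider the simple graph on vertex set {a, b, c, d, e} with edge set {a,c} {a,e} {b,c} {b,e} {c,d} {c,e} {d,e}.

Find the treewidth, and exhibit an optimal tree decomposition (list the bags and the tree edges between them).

The largest bag has 3 vertices, giving width 2; this decomposition certifies tw(G) ≤ 2. Conversely, {c, d, e} is a clique of size 3, and the vertices of any clique must share a bag in every tree decomposition; so some bag has ≥ 3 vertices and tw(G) ≥ 2. Therefore the treewidth is 2.

Treewidth 2.
Bags: B1 = {c, d, e}  B2 = {a, c, e}  B3 = {b, c, e}
Tree: B1–B2, B1–B3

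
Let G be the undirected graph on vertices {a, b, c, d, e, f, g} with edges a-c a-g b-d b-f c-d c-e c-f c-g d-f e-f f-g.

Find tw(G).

A width-2 tree decomposition is:
Bags: B1 = {c, e, f}  B2 = {c, f, g}  B3 = {c, d, f}  B4 = {b, d, f}  B5 = {a, c, g}
Tree: B1–B2, B2–B3, B3–B4, B2–B5
Each bag holds 3 vertices, so the decomposition has width 2, which upper-bounds the treewidth. Conversely, {a, c, g} is a clique of size 3, and the vertices of any clique must share a bag in every tree decomposition; so some bag has ≥ 3 vertices and tw(G) ≥ 2. Combining the bounds, tw(G) = 2.

2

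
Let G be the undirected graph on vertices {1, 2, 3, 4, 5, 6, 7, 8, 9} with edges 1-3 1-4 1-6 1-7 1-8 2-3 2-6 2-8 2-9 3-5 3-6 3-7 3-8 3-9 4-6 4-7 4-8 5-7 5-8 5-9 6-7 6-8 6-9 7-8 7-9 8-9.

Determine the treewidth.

A width-4 tree decomposition is:
Bags: B1 = {3, 6, 7, 8, 9}  B2 = {3, 5, 7, 8, 9}  B3 = {1, 3, 6, 7, 8}  B4 = {2, 3, 6, 8, 9}  B5 = {1, 4, 6, 7, 8}
Tree: B1–B2, B1–B3, B1–B4, B3–B5
Each bag holds 5 vertices, so the decomposition has width 4, which upper-bounds the treewidth. For the lower bound, the 5 vertices {3, 5, 7, 8, 9} are pairwise adjacent, and any tree decomposition puts a clique entirely inside one bag — forcing width ≥ 4. Hence tw(G) = 4 exactly.

4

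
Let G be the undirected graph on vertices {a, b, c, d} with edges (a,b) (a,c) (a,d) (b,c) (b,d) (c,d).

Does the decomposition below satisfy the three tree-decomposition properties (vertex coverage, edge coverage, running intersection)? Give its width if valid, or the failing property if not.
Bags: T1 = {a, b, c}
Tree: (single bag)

A tree decomposition must satisfy three properties: every vertex lies in some bag; for every edge, both endpoints lie together in some bag; and for every vertex, the bags containing it form a connected subtree. Here vertex d appears in no bag, so the decomposition is invalid.

No — vertex d appears in no bag.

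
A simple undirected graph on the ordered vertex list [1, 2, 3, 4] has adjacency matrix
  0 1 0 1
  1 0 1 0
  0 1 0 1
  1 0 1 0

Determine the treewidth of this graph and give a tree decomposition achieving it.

The largest bag has 3 vertices, giving width 2; this decomposition certifies tw(G) ≤ 2. Since 3–4–1–2–3 is a cycle in G, G is not acyclic. Forests are exactly the graphs of treewidth ≤ 1, so tw(G) ≥ 2. Hence tw(G) = 2 exactly.

Treewidth 2.
Bags: B1 = {1, 3, 4}  B2 = {1, 2, 3}
Tree: B1–B2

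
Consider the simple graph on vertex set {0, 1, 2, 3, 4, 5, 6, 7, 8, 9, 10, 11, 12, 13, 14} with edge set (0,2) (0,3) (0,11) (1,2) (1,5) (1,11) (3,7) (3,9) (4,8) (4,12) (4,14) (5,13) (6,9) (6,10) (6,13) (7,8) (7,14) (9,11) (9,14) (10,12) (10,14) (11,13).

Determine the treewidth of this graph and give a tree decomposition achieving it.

Every bag has size at most 4, so the width is 4 − 1 = 3 and tw(G) ≤ 3. For the lower bound: the 4 vertex sets {4,8,12}, {7}, {14}, {3,6,9,10} are disjoint, each induces a connected subgraph, and every pair is joined by at least one edge of G. Contracting each set to a single vertex therefore yields K_{4} as a minor, and since treewidth is minor-monotone, tw(G) ≥ tw(K_{4}) = 3. Hence tw(G) = 3 exactly.

Treewidth 3.
One such decomposition:
Bags: B1 = {4, 7, 8, 12}  B2 = {4, 7, 12, 14}  B3 = {7, 10, 12, 14}  B4 = {3, 7, 10, 14}  B5 = {3, 9, 10, 14}  B6 = {3, 6, 9, 10}  B7 = {0, 3, 6, 9}  B8 = {0, 6, 9, 11}  B9 = {0, 6, 11, 13}  B10 = {0, 2, 11, 13}  B11 = {1, 2, 11, 13}  B12 = {1, 2, 5, 13}
Tree: B1–B2, B2–B3, B3–B4, B4–B5, B5–B6, B6–B7, B7–B8, B8–B9, B9–B10, B10–B11, B11–B12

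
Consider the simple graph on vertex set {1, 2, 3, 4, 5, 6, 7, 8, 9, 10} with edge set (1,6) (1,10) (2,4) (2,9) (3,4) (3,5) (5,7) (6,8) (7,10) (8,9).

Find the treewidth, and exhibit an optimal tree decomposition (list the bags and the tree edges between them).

Each bag holds 3 vertices, so the decomposition has width 2, which upper-bounds the treewidth. Since 2–9–8–6–1–10–7–5–3–4–2 is a cycle in G, G is not acyclic. Forests are exactly the graphs of treewidth ≤ 1, so tw(G) ≥ 2. The upper and lower bounds meet at 2, so that is the treewidth.

Treewidth 2.
Bags: B1 = {2, 8, 9}  B2 = {2, 6, 8}  B3 = {1, 2, 6}  B4 = {1, 2, 10}  B5 = {2, 7, 10}  B6 = {2, 5, 7}  B7 = {2, 3, 5}  B8 = {2, 3, 4}
Tree: B1–B2, B2–B3, B3–B4, B4–B5, B5–B6, B6–B7, B7–B8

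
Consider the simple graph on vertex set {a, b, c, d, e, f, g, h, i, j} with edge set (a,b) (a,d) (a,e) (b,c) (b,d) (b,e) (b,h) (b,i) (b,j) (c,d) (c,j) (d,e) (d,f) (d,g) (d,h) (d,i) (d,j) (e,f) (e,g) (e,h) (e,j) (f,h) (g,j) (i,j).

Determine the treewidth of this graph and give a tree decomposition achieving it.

Treewidth 3.
One such decomposition:
Bags: B1 = {b, d, e, j}  B2 = {b, d, e, h}  B3 = {b, c, d, j}  B4 = {d, e, f, h}  B5 = {b, d, i, j}  B6 = {a, b, d, e}  B7 = {d, e, g, j}
Tree: B1–B2, B1–B3, B2–B4, B1–B5, B2–B6, B1–B7

Each bag holds 4 vertices, so the decomposition has width 3, which upper-bounds the treewidth. For the lower bound, the 4 vertices {d, e, g, j} are pairwise adjacent, and any tree decomposition puts a clique entirely inside one bag — forcing width ≥ 3. The upper and lower bounds meet at 3, so that is the treewidth.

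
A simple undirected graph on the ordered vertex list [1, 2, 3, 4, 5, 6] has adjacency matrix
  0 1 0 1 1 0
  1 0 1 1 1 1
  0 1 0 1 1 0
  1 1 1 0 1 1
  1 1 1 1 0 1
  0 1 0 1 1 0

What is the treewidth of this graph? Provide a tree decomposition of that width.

Treewidth 3.
One optimal decomposition is:
Bags: B1 = {2, 4, 5, 6}  B2 = {2, 3, 4, 5}  B3 = {1, 2, 4, 5}
Tree: B1–B2, B1–B3

Every bag has size at most 4, so the width is 4 − 1 = 3 and tw(G) ≤ 3. For the lower bound, the 4 vertices {1, 2, 4, 5} are pairwise adjacent, and any tree decomposition puts a clique entirely inside one bag — forcing width ≥ 3. Hence tw(G) = 3 exactly.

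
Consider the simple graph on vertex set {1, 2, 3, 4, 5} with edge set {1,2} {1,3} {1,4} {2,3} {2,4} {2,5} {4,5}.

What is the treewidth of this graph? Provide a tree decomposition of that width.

Each bag holds 3 vertices, so the decomposition has width 2, which upper-bounds the treewidth. For the lower bound, the 3 vertices {1, 2, 3} are pairwise adjacent, and any tree decomposition puts a clique entirely inside one bag — forcing width ≥ 2. Hence tw(G) = 2 exactly.

Treewidth 2.
Bags: B1 = {2, 4, 5}  B2 = {1, 2, 4}  B3 = {1, 2, 3}
Tree: B1–B2, B2–B3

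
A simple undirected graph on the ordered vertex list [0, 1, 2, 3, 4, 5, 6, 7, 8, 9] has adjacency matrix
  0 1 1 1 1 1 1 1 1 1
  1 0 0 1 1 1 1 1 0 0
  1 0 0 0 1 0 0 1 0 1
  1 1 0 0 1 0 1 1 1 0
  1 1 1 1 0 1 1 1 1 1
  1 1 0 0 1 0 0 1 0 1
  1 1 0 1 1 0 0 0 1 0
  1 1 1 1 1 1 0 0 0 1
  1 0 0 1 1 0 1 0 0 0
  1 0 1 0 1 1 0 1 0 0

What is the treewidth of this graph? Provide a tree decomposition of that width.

Each bag holds 5 vertices, so the decomposition has width 4, which upper-bounds the treewidth. For the lower bound, the 5 vertices {0, 3, 4, 6, 8} are pairwise adjacent, and any tree decomposition puts a clique entirely inside one bag — forcing width ≥ 4. Combining the bounds, tw(G) = 4.

Treewidth 4.
One such decomposition:
Bags: B1 = {0, 1, 3, 4, 6}  B2 = {0, 3, 4, 6, 8}  B3 = {0, 1, 3, 4, 7}  B4 = {0, 1, 4, 5, 7}  B5 = {0, 4, 5, 7, 9}  B6 = {0, 2, 4, 7, 9}
Tree: B1–B2, B1–B3, B3–B4, B4–B5, B5–B6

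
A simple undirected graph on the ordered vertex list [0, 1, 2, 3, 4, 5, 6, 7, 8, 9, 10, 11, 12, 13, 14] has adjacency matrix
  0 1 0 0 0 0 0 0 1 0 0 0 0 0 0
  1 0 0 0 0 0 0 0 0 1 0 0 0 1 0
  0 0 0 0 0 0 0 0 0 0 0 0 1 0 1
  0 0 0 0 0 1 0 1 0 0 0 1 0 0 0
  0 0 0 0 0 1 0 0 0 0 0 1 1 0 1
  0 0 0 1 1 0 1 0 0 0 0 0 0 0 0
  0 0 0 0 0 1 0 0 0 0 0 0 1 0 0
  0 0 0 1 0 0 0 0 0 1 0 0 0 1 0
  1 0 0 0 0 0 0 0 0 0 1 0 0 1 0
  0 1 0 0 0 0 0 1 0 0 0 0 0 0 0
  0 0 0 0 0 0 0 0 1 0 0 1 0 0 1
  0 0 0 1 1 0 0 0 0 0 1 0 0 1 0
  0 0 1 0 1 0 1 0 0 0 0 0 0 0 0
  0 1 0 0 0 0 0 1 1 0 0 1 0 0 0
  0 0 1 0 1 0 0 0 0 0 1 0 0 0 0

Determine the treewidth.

3

A width-3 tree decomposition is:
Bags: B1 = {0, 1, 8, 9}  B2 = {1, 8, 9, 13}  B3 = {7, 8, 9, 13}  B4 = {7, 8, 10, 13}  B5 = {7, 10, 11, 13}  B6 = {3, 7, 10, 11}  B7 = {3, 10, 11, 14}  B8 = {3, 4, 11, 14}  B9 = {3, 4, 5, 14}  B10 = {2, 4, 5, 14}  B11 = {2, 4, 5, 12}  B12 = {2, 5, 6, 12}
Tree: B1–B2, B2–B3, B3–B4, B4–B5, B5–B6, B6–B7, B7–B8, B8–B9, B9–B10, B10–B11, B11–B12
Every bag has size at most 4, so the width is 4 − 1 = 3 and tw(G) ≤ 3. For the lower bound: the 4 vertex sets {0,1,9}, {8}, {13}, {3,7,10,11} are disjoint, each induces a connected subgraph, and every pair is joined by at least one edge of G. Contracting each set to a single vertex therefore yields K_{4} as a minor, and since treewidth is minor-monotone, tw(G) ≥ tw(K_{4}) = 3. Combining the bounds, tw(G) = 3.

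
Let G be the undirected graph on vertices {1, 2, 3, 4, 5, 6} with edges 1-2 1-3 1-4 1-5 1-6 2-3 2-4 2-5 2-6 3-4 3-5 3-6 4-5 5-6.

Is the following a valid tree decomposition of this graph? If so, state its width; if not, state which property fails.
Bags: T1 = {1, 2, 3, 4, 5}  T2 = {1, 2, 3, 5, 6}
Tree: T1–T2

Vertex coverage: the bags together contain {1, 2, 3, 4, 5, 6}, the full vertex set. Edge coverage: each edge of G has both endpoints in at least one bag. Running intersection: for every vertex, the bags containing it form a connected subtree. All three properties hold, so this is a valid tree decomposition of width max|bag| − 1 = 4, and hence tw(G) ≤ 4.

Yes; width 4.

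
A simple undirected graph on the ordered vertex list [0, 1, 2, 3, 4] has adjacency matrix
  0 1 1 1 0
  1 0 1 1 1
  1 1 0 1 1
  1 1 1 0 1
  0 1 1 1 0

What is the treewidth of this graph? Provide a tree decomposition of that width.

The largest bag has 4 vertices, giving width 3; this decomposition certifies tw(G) ≤ 3. On the other hand G contains the 4-clique {0, 1, 2, 3}. A clique must lie in a single bag of any decomposition, so no decomposition can have width below 3. Therefore the treewidth is 3.

Treewidth 3.
One such decomposition:
Bags: B1 = {1, 2, 3, 4}  B2 = {0, 1, 2, 3}
Tree: B1–B2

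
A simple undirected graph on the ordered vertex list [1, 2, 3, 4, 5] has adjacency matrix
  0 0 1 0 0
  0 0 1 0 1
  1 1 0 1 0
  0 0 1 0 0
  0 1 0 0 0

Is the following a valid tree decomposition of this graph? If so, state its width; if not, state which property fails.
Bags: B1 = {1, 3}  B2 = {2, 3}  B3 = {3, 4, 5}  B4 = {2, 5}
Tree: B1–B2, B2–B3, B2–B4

A tree decomposition must satisfy three properties: every vertex lies in some bag; for every edge, both endpoints lie together in some bag; and for every vertex, the bags containing it form a connected subtree. Here bags containing vertex 5 are not connected in the tree, so the decomposition is invalid.

No — bags containing vertex 5 are not connected in the tree.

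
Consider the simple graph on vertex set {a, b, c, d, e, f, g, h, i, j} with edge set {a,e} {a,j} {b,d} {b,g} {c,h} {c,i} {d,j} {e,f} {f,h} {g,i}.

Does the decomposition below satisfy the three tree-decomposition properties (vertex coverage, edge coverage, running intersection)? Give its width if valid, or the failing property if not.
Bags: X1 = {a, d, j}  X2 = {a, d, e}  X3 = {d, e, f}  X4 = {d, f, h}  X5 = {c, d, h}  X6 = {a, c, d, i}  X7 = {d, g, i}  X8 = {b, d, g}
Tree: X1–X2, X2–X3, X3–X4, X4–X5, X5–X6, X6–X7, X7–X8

A tree decomposition must satisfy three properties: every vertex lies in some bag; for every edge, both endpoints lie together in some bag; and for every vertex, the bags containing it form a connected subtree. Here bags containing vertex a are not connected in the tree, so the decomposition is invalid.

No — bags containing vertex a are not connected in the tree.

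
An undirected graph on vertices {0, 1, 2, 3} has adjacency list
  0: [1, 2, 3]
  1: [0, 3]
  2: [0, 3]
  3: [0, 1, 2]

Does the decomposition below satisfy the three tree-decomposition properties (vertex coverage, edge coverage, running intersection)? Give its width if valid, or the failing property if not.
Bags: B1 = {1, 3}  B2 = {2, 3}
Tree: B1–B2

No — vertex 0 appears in no bag.

A tree decomposition must satisfy three properties: every vertex lies in some bag; for every edge, both endpoints lie together in some bag; and for every vertex, the bags containing it form a connected subtree. Here vertex 0 appears in no bag, so the decomposition is invalid.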